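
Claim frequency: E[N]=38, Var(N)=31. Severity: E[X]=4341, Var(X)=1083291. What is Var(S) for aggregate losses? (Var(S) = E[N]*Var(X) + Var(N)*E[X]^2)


Var(S) = E[N]*Var(X) + Var(N)*E[X]^2
= 38*1083291 + 31*4341^2
= 41165058 + 584172711
= 6.2534e+08


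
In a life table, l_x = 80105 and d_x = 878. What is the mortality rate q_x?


q_x = d_x / l_x
= 878 / 80105
= 0.011


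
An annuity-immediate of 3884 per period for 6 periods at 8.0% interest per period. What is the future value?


FV = PMT * ((1+i)^n - 1) / i
= 3884 * ((1.08)^6 - 1) / 0.08
= 3884 * (1.586874 - 1) / 0.08
= 28492.7484


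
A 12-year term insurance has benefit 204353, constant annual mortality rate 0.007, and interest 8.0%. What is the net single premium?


NSP = benefit * sum_{k=0}^{n-1} k_p_x * q * v^(k+1)
With constant q=0.007, v=0.925926
Sum = 0.051091
NSP = 204353 * 0.051091
= 10440.6137


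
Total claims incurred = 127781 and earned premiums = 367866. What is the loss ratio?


Loss ratio = claims / premiums
= 127781 / 367866
= 0.3474


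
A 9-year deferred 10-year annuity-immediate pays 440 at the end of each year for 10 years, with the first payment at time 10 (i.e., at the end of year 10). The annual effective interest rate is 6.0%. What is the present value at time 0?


PV at time 9 of the 10-year annuity-immediate:
a_n = 440 * (1-(1+0.06)^(-10))/0.06 = 3238.4383
Discount back 9 years to time 0:
PV = 3238.4383 * (1+0.06)^(-9)
= 3238.4383 * 0.591898
= 1916.8267


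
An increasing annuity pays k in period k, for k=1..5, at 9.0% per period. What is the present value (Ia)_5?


(Ia)_n = sum_{k=1}^{n} k * v^k, v = 1/(1+i)
v = 0.917431
Sum computed term by term:
(Ia)_5 = 11.0007


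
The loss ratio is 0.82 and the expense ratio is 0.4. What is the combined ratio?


Combined ratio = loss ratio + expense ratio
= 0.82 + 0.4
= 1.22


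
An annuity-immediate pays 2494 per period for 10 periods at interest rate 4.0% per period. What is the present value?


PV = PMT * (1 - (1+i)^(-n)) / i
= 2494 * (1 - (1+0.04)^(-10)) / 0.04
= 2494 * (1 - 0.675564) / 0.04
= 2494 * 8.110896
= 20228.5741


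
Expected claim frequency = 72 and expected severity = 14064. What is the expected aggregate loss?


E[S] = E[N] * E[X]
= 72 * 14064
= 1.0126e+06


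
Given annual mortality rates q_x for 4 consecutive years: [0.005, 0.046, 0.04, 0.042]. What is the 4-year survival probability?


p_k = 1 - q_k for each year
Survival = product of (1 - q_k)
= 0.995 * 0.954 * 0.96 * 0.958
= 0.873


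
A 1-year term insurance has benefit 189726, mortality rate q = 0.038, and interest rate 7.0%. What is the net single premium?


NSP = benefit * q * v
v = 1/(1+i) = 0.934579
NSP = 189726 * 0.038 * 0.934579
= 6737.9327


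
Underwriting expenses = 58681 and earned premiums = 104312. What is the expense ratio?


Expense ratio = expenses / premiums
= 58681 / 104312
= 0.5626


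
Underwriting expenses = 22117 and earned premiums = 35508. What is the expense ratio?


Expense ratio = expenses / premiums
= 22117 / 35508
= 0.6229


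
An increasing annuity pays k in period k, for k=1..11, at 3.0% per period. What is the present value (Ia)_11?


(Ia)_n = sum_{k=1}^{n} k * v^k, v = 1/(1+i)
v = 0.970874
Sum computed term by term:
(Ia)_11 = 52.7856


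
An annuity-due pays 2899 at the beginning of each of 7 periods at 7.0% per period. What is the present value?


PV_due = PMT * (1-(1+i)^(-n))/i * (1+i)
PV_immediate = 15623.55
PV_due = 15623.55 * 1.07
= 16717.1985


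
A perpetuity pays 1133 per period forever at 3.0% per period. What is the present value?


PV = PMT / i
= 1133 / 0.03
= 37766.6667


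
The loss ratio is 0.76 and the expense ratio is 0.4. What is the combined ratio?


Combined ratio = loss ratio + expense ratio
= 0.76 + 0.4
= 1.16


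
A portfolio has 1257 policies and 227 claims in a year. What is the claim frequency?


frequency = claims / policies
= 227 / 1257
= 0.1806


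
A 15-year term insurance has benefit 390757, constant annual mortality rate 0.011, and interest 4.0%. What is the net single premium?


NSP = benefit * sum_{k=0}^{n-1} k_p_x * q * v^(k+1)
With constant q=0.011, v=0.961538
Sum = 0.114233
NSP = 390757 * 0.114233
= 44637.2782


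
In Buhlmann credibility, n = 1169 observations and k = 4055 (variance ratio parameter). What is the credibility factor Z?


Z = n / (n + k)
= 1169 / (1169 + 4055)
= 1169 / 5224
= 0.2238


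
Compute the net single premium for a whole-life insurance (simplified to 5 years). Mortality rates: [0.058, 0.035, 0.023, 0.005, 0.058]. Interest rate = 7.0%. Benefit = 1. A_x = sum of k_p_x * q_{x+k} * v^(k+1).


v = 0.934579
Year 0: k_p_x=1.0, q=0.058, term=0.054206
Year 1: k_p_x=0.942, q=0.035, term=0.028797
Year 2: k_p_x=0.90903, q=0.023, term=0.017067
Year 3: k_p_x=0.888122, q=0.005, term=0.003388
Year 4: k_p_x=0.883682, q=0.058, term=0.036543
A_x = 0.14


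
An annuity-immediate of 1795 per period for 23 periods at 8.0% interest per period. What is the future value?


FV = PMT * ((1+i)^n - 1) / i
= 1795 * ((1.08)^23 - 1) / 0.08
= 1795 * (5.871464 - 1) / 0.08
= 109303.4655


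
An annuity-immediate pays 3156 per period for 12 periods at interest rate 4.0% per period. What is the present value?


PV = PMT * (1 - (1+i)^(-n)) / i
= 3156 * (1 - (1+0.04)^(-12)) / 0.04
= 3156 * (1 - 0.624597) / 0.04
= 3156 * 9.385074
= 29619.2928


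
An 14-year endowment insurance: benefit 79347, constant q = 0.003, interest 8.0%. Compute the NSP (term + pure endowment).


Term component = 1931.7538
Pure endowment = 14_p_x * v^14 * benefit = 0.958809 * 0.340461 * 79347 = 25901.8122
NSP = 27833.566


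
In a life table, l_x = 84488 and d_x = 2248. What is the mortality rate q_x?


q_x = d_x / l_x
= 2248 / 84488
= 0.0266


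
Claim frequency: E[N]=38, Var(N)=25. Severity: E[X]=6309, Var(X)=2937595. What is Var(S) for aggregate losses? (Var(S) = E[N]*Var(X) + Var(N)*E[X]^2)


Var(S) = E[N]*Var(X) + Var(N)*E[X]^2
= 38*2937595 + 25*6309^2
= 111628610 + 995087025
= 1.1067e+09


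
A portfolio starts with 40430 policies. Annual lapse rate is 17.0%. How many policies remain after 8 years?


remaining = initial * (1 - lapse)^years
= 40430 * (1 - 0.17)^8
= 40430 * 0.225229
= 9106.0175


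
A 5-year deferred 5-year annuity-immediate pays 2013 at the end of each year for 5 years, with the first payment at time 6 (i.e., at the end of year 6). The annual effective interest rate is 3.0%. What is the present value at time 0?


PV at time 5 of the 5-year annuity-immediate:
a_n = 2013 * (1-(1+0.03)^(-5))/0.03 = 9218.9506
Discount back 5 years to time 0:
PV = 9218.9506 * (1+0.03)^(-5)
= 9218.9506 * 0.862609
= 7952.3477


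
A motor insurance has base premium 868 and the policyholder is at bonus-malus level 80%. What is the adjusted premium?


adjusted = base * BM_level / 100
= 868 * 80 / 100
= 868 * 0.8
= 694.4


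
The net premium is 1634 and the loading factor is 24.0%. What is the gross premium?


Gross = net * (1 + loading)
= 1634 * (1 + 0.24)
= 1634 * 1.24
= 2026.16


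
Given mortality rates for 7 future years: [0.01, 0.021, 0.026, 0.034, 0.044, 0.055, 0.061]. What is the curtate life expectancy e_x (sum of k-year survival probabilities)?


e_x = sum_{k=1}^{n} k_p_x
k_p_x values:
  1_p_x = 0.99
  2_p_x = 0.96921
  3_p_x = 0.944011
  4_p_x = 0.911914
  5_p_x = 0.87179
  6_p_x = 0.823842
  7_p_x = 0.773587
e_x = 6.2844


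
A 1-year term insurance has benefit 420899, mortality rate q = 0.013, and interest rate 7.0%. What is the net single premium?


NSP = benefit * q * v
v = 1/(1+i) = 0.934579
NSP = 420899 * 0.013 * 0.934579
= 5113.7262


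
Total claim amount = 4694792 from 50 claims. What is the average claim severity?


severity = total / number
= 4694792 / 50
= 93895.84


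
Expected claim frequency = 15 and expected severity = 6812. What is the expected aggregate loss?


E[S] = E[N] * E[X]
= 15 * 6812
= 102180


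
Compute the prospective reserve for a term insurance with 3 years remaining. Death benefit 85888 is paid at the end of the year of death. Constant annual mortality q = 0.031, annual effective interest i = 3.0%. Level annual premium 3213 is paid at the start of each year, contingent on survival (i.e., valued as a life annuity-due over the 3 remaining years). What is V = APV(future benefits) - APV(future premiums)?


v = 1/(1+i) = 0.970874
APV(future benefits) per unit = sum_{k=0}^{2} k_p_x * q * v^(k+1) = 0.085049
APV(future benefits) = 85888 * 0.085049 = 7304.7296
Life annuity-due factor ä_{x:3} = sum_{k=0}^{2} k_p_x * v^k = 2.825837
APV(future premiums) = 3213 * 2.825837 = 9079.4159
V = 7304.7296 - 9079.4159
= -1774.6863


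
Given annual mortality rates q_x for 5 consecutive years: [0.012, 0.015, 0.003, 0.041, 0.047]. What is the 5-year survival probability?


p_k = 1 - q_k for each year
Survival = product of (1 - q_k)
= 0.988 * 0.985 * 0.997 * 0.959 * 0.953
= 0.8867


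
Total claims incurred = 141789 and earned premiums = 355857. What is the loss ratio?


Loss ratio = claims / premiums
= 141789 / 355857
= 0.3984


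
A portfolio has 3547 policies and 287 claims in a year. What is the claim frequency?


frequency = claims / policies
= 287 / 3547
= 0.0809


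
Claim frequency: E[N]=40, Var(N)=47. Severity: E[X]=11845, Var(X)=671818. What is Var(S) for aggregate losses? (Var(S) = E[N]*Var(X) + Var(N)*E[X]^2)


Var(S) = E[N]*Var(X) + Var(N)*E[X]^2
= 40*671818 + 47*11845^2
= 26872720 + 6594289175
= 6.6212e+09


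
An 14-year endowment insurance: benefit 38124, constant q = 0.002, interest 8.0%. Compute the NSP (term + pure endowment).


Term component = 622.0246
Pure endowment = 14_p_x * v^14 * benefit = 0.972361 * 0.340461 * 38124 = 12620.9911
NSP = 13243.0158


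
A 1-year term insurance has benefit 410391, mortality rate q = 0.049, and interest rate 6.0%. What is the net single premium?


NSP = benefit * q * v
v = 1/(1+i) = 0.943396
NSP = 410391 * 0.049 * 0.943396
= 18970.9047


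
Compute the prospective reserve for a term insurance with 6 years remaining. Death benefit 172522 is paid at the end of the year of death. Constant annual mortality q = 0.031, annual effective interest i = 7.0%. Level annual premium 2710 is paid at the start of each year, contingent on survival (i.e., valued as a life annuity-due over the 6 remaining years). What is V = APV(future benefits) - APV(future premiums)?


v = 1/(1+i) = 0.934579
APV(future benefits) per unit = sum_{k=0}^{5} k_p_x * q * v^(k+1) = 0.137622
APV(future benefits) = 172522 * 0.137622 = 23742.7515
Life annuity-due factor ä_{x:6} = sum_{k=0}^{5} k_p_x * v^k = 4.750164
APV(future premiums) = 2710 * 4.750164 = 12872.9457
V = 23742.7515 - 12872.9457
= 10869.8058


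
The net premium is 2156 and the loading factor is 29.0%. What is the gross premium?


Gross = net * (1 + loading)
= 2156 * (1 + 0.29)
= 2156 * 1.29
= 2781.24


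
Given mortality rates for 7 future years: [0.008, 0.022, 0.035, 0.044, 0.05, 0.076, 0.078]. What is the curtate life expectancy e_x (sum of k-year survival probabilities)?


e_x = sum_{k=1}^{n} k_p_x
k_p_x values:
  1_p_x = 0.992
  2_p_x = 0.970176
  3_p_x = 0.93622
  4_p_x = 0.895026
  5_p_x = 0.850275
  6_p_x = 0.785654
  7_p_x = 0.724373
e_x = 6.1537


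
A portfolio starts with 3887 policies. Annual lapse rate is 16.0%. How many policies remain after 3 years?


remaining = initial * (1 - lapse)^years
= 3887 * (1 - 0.16)^3
= 3887 * 0.592704
= 2303.8404


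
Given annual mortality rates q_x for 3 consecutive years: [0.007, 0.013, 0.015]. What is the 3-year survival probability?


p_k = 1 - q_k for each year
Survival = product of (1 - q_k)
= 0.993 * 0.987 * 0.985
= 0.9654


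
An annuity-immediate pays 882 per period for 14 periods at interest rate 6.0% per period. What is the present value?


PV = PMT * (1 - (1+i)^(-n)) / i
= 882 * (1 - (1+0.06)^(-14)) / 0.06
= 882 * (1 - 0.442301) / 0.06
= 882 * 9.294984
= 8198.1758


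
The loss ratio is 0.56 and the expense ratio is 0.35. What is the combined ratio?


Combined ratio = loss ratio + expense ratio
= 0.56 + 0.35
= 0.91


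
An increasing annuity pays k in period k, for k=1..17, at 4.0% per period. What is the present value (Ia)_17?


(Ia)_n = sum_{k=1}^{n} k * v^k, v = 1/(1+i)
v = 0.961538
Sum computed term by term:
(Ia)_17 = 98.1238


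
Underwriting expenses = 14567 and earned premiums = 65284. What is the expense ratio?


Expense ratio = expenses / premiums
= 14567 / 65284
= 0.2231


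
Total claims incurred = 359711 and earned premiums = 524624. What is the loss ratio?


Loss ratio = claims / premiums
= 359711 / 524624
= 0.6857


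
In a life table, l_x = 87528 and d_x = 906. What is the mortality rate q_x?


q_x = d_x / l_x
= 906 / 87528
= 0.0104


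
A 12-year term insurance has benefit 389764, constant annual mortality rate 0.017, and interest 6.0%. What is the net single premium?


NSP = benefit * sum_{k=0}^{n-1} k_p_x * q * v^(k+1)
With constant q=0.017, v=0.943396
Sum = 0.131463
NSP = 389764 * 0.131463
= 51239.5697


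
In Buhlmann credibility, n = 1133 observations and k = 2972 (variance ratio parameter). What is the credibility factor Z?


Z = n / (n + k)
= 1133 / (1133 + 2972)
= 1133 / 4105
= 0.276


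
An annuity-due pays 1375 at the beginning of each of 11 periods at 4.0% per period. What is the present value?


PV_due = PMT * (1-(1+i)^(-n))/i * (1+i)
PV_immediate = 12045.6555
PV_due = 12045.6555 * 1.04
= 12527.4817


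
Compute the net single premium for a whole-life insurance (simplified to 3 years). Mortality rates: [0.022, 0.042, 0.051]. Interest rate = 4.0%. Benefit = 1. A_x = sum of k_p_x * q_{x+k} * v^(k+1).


v = 0.961538
Year 0: k_p_x=1.0, q=0.022, term=0.021154
Year 1: k_p_x=0.978, q=0.042, term=0.037977
Year 2: k_p_x=0.936924, q=0.051, term=0.042479
A_x = 0.1016


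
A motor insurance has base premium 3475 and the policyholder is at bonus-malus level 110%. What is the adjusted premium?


adjusted = base * BM_level / 100
= 3475 * 110 / 100
= 3475 * 1.1
= 3822.5


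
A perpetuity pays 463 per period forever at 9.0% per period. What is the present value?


PV = PMT / i
= 463 / 0.09
= 5144.4444


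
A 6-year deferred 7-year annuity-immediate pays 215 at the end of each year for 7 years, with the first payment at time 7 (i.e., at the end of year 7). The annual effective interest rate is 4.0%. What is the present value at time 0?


PV at time 6 of the 7-year annuity-immediate:
a_n = 215 * (1-(1+0.04)^(-7))/0.04 = 1290.4418
Discount back 6 years to time 0:
PV = 1290.4418 * (1+0.04)^(-6)
= 1290.4418 * 0.790315
= 1019.8549


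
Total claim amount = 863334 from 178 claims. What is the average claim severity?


severity = total / number
= 863334 / 178
= 4850.191


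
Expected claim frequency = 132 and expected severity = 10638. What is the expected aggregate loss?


E[S] = E[N] * E[X]
= 132 * 10638
= 1.4042e+06


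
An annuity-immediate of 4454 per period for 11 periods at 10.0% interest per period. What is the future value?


FV = PMT * ((1+i)^n - 1) / i
= 4454 * ((1.1)^11 - 1) / 0.1
= 4454 * (2.853117 - 1) / 0.1
= 82537.8181


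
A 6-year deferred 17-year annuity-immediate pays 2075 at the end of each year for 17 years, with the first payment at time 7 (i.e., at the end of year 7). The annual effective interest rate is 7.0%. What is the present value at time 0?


PV at time 6 of the 17-year annuity-immediate:
a_n = 2075 * (1-(1+0.07)^(-17))/0.07 = 20258.6877
Discount back 6 years to time 0:
PV = 20258.6877 * (1+0.07)^(-6)
= 20258.6877 * 0.666342
= 13499.219


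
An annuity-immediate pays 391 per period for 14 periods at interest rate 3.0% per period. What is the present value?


PV = PMT * (1 - (1+i)^(-n)) / i
= 391 * (1 - (1+0.03)^(-14)) / 0.03
= 391 * (1 - 0.661118) / 0.03
= 391 * 11.296073
= 4416.7646


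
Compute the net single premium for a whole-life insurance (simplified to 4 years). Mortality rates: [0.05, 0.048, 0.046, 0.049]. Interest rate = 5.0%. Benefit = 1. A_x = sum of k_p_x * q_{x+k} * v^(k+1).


v = 0.952381
Year 0: k_p_x=1.0, q=0.05, term=0.047619
Year 1: k_p_x=0.95, q=0.048, term=0.041361
Year 2: k_p_x=0.9044, q=0.046, term=0.035938
Year 3: k_p_x=0.862798, q=0.049, term=0.034781
A_x = 0.1597


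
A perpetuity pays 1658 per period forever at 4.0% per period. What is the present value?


PV = PMT / i
= 1658 / 0.04
= 41450.0


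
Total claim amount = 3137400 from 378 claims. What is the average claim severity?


severity = total / number
= 3137400 / 378
= 8300.0


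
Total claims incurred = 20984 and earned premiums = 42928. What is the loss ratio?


Loss ratio = claims / premiums
= 20984 / 42928
= 0.4888


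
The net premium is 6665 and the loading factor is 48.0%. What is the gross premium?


Gross = net * (1 + loading)
= 6665 * (1 + 0.48)
= 6665 * 1.48
= 9864.2


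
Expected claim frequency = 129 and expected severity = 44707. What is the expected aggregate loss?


E[S] = E[N] * E[X]
= 129 * 44707
= 5.7672e+06


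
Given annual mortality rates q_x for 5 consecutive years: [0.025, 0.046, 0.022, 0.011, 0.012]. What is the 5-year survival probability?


p_k = 1 - q_k for each year
Survival = product of (1 - q_k)
= 0.975 * 0.954 * 0.978 * 0.989 * 0.988
= 0.8889


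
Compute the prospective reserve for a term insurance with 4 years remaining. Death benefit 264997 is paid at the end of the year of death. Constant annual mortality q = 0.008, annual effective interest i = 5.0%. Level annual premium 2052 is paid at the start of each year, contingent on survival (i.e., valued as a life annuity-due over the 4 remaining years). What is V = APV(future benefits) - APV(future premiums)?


v = 1/(1+i) = 0.952381
APV(future benefits) per unit = sum_{k=0}^{3} k_p_x * q * v^(k+1) = 0.028043
APV(future benefits) = 264997 * 0.028043 = 7431.2384
Life annuity-due factor ä_{x:4} = sum_{k=0}^{3} k_p_x * v^k = 3.680608
APV(future premiums) = 2052 * 3.680608 = 7552.6074
V = 7431.2384 - 7552.6074
= -121.3689


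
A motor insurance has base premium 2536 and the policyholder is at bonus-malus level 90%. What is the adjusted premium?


adjusted = base * BM_level / 100
= 2536 * 90 / 100
= 2536 * 0.9
= 2282.4


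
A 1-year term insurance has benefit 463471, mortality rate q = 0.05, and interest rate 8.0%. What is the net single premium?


NSP = benefit * q * v
v = 1/(1+i) = 0.925926
NSP = 463471 * 0.05 * 0.925926
= 21456.9907


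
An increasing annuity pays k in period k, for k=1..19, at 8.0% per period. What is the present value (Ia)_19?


(Ia)_n = sum_{k=1}^{n} k * v^k, v = 1/(1+i)
v = 0.925926
Sum computed term by term:
(Ia)_19 = 74.617


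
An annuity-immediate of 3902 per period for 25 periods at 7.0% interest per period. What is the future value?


FV = PMT * ((1+i)^n - 1) / i
= 3902 * ((1.07)^25 - 1) / 0.07
= 3902 * (5.427433 - 1) / 0.07
= 246797.7452


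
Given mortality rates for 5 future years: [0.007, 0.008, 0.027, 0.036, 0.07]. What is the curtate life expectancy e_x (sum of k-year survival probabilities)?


e_x = sum_{k=1}^{n} k_p_x
k_p_x values:
  1_p_x = 0.993
  2_p_x = 0.985056
  3_p_x = 0.958459
  4_p_x = 0.923955
  5_p_x = 0.859278
e_x = 4.7197


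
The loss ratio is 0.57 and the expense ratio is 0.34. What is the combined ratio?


Combined ratio = loss ratio + expense ratio
= 0.57 + 0.34
= 0.91


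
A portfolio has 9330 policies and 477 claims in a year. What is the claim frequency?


frequency = claims / policies
= 477 / 9330
= 0.0511


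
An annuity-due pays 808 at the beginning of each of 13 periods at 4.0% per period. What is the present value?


PV_due = PMT * (1-(1+i)^(-n))/i * (1+i)
PV_immediate = 8068.4035
PV_due = 8068.4035 * 1.04
= 8391.1396


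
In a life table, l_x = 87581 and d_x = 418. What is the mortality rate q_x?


q_x = d_x / l_x
= 418 / 87581
= 0.0048


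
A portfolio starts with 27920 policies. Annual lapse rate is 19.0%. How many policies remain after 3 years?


remaining = initial * (1 - lapse)^years
= 27920 * (1 - 0.19)^3
= 27920 * 0.531441
= 14837.8327


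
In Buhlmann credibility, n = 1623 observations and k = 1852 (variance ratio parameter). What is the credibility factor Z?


Z = n / (n + k)
= 1623 / (1623 + 1852)
= 1623 / 3475
= 0.4671


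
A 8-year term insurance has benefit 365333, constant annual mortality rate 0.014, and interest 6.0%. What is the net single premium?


NSP = benefit * sum_{k=0}^{n-1} k_p_x * q * v^(k+1)
With constant q=0.014, v=0.943396
Sum = 0.08315
NSP = 365333 * 0.08315
= 30377.5892


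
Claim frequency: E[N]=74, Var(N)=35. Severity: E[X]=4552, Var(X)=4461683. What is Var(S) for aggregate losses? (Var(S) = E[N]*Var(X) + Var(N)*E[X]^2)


Var(S) = E[N]*Var(X) + Var(N)*E[X]^2
= 74*4461683 + 35*4552^2
= 330164542 + 725224640
= 1.0554e+09


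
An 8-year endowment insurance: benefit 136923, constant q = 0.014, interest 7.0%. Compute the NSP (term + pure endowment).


Term component = 10955.4314
Pure endowment = 8_p_x * v^8 * benefit = 0.893337 * 0.582009 * 136923 = 71190.4116
NSP = 82145.843


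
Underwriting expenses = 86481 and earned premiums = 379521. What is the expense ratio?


Expense ratio = expenses / premiums
= 86481 / 379521
= 0.2279


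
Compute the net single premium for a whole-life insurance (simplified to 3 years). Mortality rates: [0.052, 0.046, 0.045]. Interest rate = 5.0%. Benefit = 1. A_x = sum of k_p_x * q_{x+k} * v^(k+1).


v = 0.952381
Year 0: k_p_x=1.0, q=0.052, term=0.049524
Year 1: k_p_x=0.948, q=0.046, term=0.039554
Year 2: k_p_x=0.904392, q=0.045, term=0.035156
A_x = 0.1242


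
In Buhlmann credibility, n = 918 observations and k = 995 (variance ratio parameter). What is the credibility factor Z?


Z = n / (n + k)
= 918 / (918 + 995)
= 918 / 1913
= 0.4799


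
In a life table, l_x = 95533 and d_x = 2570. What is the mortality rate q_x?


q_x = d_x / l_x
= 2570 / 95533
= 0.0269


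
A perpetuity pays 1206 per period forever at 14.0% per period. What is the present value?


PV = PMT / i
= 1206 / 0.14
= 8614.2857


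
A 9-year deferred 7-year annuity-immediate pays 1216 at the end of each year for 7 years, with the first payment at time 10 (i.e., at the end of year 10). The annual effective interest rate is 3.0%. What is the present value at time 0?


PV at time 9 of the 7-year annuity-immediate:
a_n = 1216 * (1-(1+0.03)^(-7))/0.03 = 7576.0241
Discount back 9 years to time 0:
PV = 7576.0241 * (1+0.03)^(-9)
= 7576.0241 * 0.766417
= 5806.3916


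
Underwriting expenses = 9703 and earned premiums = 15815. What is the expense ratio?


Expense ratio = expenses / premiums
= 9703 / 15815
= 0.6135


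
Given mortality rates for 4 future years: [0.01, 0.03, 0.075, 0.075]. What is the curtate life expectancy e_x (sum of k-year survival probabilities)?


e_x = sum_{k=1}^{n} k_p_x
k_p_x values:
  1_p_x = 0.99
  2_p_x = 0.9603
  3_p_x = 0.888277
  4_p_x = 0.821657
e_x = 3.6602


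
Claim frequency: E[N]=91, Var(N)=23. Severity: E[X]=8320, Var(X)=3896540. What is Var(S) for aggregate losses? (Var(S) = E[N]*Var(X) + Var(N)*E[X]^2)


Var(S) = E[N]*Var(X) + Var(N)*E[X]^2
= 91*3896540 + 23*8320^2
= 354585140 + 1592115200
= 1.9467e+09


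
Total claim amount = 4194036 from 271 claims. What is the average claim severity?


severity = total / number
= 4194036 / 271
= 15476.1476


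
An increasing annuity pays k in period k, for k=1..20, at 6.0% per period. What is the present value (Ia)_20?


(Ia)_n = sum_{k=1}^{n} k * v^k, v = 1/(1+i)
v = 0.943396
Sum computed term by term:
(Ia)_20 = 98.7004


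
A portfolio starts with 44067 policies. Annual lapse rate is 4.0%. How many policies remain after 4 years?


remaining = initial * (1 - lapse)^years
= 44067 * (1 - 0.04)^4
= 44067 * 0.849347
= 37428.1549


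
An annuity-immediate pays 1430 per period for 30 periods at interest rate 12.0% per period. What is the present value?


PV = PMT * (1 - (1+i)^(-n)) / i
= 1430 * (1 - (1+0.12)^(-30)) / 0.12
= 1430 * (1 - 0.033378) / 0.12
= 1430 * 8.055184
= 11518.9131


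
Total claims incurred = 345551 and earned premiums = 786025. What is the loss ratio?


Loss ratio = claims / premiums
= 345551 / 786025
= 0.4396


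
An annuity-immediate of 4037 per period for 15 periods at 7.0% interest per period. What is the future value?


FV = PMT * ((1+i)^n - 1) / i
= 4037 * ((1.07)^15 - 1) / 0.07
= 4037 * (2.759032 - 1) / 0.07
= 101445.8619


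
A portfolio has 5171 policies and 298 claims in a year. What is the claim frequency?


frequency = claims / policies
= 298 / 5171
= 0.0576


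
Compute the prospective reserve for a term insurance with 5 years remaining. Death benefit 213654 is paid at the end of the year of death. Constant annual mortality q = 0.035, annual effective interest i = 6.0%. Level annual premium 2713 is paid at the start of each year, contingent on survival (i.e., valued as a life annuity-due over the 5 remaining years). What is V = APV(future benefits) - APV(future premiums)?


v = 1/(1+i) = 0.943396
APV(future benefits) per unit = sum_{k=0}^{4} k_p_x * q * v^(k+1) = 0.138037
APV(future benefits) = 213654 * 0.138037 = 29492.2404
Life annuity-due factor ä_{x:5} = sum_{k=0}^{4} k_p_x * v^k = 4.180561
APV(future premiums) = 2713 * 4.180561 = 11341.8618
V = 29492.2404 - 11341.8618
= 18150.3786


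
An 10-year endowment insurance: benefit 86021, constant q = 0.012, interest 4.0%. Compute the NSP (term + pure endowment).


Term component = 7965.473
Pure endowment = 10_p_x * v^10 * benefit = 0.886277 * 0.675564 * 86021 = 51503.9503
NSP = 59469.4233


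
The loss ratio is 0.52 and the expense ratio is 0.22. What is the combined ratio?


Combined ratio = loss ratio + expense ratio
= 0.52 + 0.22
= 0.74


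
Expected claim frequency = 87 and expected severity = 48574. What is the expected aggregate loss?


E[S] = E[N] * E[X]
= 87 * 48574
= 4.2259e+06


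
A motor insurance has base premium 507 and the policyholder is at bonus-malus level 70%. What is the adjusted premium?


adjusted = base * BM_level / 100
= 507 * 70 / 100
= 507 * 0.7
= 354.9


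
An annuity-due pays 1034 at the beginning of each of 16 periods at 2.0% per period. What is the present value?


PV_due = PMT * (1-(1+i)^(-n))/i * (1+i)
PV_immediate = 14039.3514
PV_due = 14039.3514 * 1.02
= 14320.1385


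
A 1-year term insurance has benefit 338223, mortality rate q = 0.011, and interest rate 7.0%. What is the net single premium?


NSP = benefit * q * v
v = 1/(1+i) = 0.934579
NSP = 338223 * 0.011 * 0.934579
= 3477.0589


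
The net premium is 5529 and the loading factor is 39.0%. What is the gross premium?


Gross = net * (1 + loading)
= 5529 * (1 + 0.39)
= 5529 * 1.39
= 7685.31


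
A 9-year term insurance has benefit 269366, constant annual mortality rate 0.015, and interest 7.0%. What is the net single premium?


NSP = benefit * sum_{k=0}^{n-1} k_p_x * q * v^(k+1)
With constant q=0.015, v=0.934579
Sum = 0.09269
NSP = 269366 * 0.09269
= 24967.4824


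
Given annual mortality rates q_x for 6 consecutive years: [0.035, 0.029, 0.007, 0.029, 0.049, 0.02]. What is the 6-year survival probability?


p_k = 1 - q_k for each year
Survival = product of (1 - q_k)
= 0.965 * 0.971 * 0.993 * 0.971 * 0.951 * 0.98
= 0.842


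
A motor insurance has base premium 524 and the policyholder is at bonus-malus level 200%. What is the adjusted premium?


adjusted = base * BM_level / 100
= 524 * 200 / 100
= 524 * 2.0
= 1048.0


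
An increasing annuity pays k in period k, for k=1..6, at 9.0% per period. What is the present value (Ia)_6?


(Ia)_n = sum_{k=1}^{n} k * v^k, v = 1/(1+i)
v = 0.917431
Sum computed term by term:
(Ia)_6 = 14.5783


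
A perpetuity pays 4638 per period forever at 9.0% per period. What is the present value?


PV = PMT / i
= 4638 / 0.09
= 51533.3333


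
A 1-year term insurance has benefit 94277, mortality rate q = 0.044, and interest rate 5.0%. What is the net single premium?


NSP = benefit * q * v
v = 1/(1+i) = 0.952381
NSP = 94277 * 0.044 * 0.952381
= 3950.6552


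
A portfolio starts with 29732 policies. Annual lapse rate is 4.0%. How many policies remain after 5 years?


remaining = initial * (1 - lapse)^years
= 29732 * (1 - 0.04)^5
= 29732 * 0.815373
= 24242.661


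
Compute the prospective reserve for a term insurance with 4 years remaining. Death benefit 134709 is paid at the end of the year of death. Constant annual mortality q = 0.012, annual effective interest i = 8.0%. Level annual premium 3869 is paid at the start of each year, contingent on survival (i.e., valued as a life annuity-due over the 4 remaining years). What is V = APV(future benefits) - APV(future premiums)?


v = 1/(1+i) = 0.925926
APV(future benefits) per unit = sum_{k=0}^{3} k_p_x * q * v^(k+1) = 0.039081
APV(future benefits) = 134709 * 0.039081 = 5264.5726
Life annuity-due factor ä_{x:4} = sum_{k=0}^{3} k_p_x * v^k = 3.517297
APV(future premiums) = 3869 * 3.517297 = 13608.4213
V = 5264.5726 - 13608.4213
= -8343.8487


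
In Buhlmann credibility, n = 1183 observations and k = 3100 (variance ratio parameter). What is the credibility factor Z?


Z = n / (n + k)
= 1183 / (1183 + 3100)
= 1183 / 4283
= 0.2762


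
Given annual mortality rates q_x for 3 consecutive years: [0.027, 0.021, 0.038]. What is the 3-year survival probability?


p_k = 1 - q_k for each year
Survival = product of (1 - q_k)
= 0.973 * 0.979 * 0.962
= 0.9164


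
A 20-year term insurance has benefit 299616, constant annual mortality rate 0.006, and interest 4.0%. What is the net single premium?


NSP = benefit * sum_{k=0}^{n-1} k_p_x * q * v^(k+1)
With constant q=0.006, v=0.961538
Sum = 0.077657
NSP = 299616 * 0.077657
= 23267.1639


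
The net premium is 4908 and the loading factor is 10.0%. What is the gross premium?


Gross = net * (1 + loading)
= 4908 * (1 + 0.1)
= 4908 * 1.1
= 5398.8


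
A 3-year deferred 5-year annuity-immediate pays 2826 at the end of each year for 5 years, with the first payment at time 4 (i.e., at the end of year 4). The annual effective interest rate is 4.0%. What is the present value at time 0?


PV at time 3 of the 5-year annuity-immediate:
a_n = 2826 * (1-(1+0.04)^(-5))/0.04 = 12580.8499
Discount back 3 years to time 0:
PV = 12580.8499 * (1+0.04)^(-3)
= 12580.8499 * 0.888996
= 11184.3298


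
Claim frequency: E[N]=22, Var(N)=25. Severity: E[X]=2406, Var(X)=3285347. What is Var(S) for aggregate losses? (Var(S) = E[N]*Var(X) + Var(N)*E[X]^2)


Var(S) = E[N]*Var(X) + Var(N)*E[X]^2
= 22*3285347 + 25*2406^2
= 72277634 + 144720900
= 2.1700e+08


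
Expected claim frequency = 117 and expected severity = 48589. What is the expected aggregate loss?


E[S] = E[N] * E[X]
= 117 * 48589
= 5.6849e+06


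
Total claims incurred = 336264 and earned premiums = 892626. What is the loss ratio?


Loss ratio = claims / premiums
= 336264 / 892626
= 0.3767


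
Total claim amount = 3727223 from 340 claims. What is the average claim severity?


severity = total / number
= 3727223 / 340
= 10962.4206


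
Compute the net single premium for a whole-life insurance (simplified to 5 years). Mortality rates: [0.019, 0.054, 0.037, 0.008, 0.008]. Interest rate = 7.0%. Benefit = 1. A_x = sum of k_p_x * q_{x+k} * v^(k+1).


v = 0.934579
Year 0: k_p_x=1.0, q=0.019, term=0.017757
Year 1: k_p_x=0.981, q=0.054, term=0.04627
Year 2: k_p_x=0.928026, q=0.037, term=0.028029
Year 3: k_p_x=0.893689, q=0.008, term=0.005454
Year 4: k_p_x=0.88654, q=0.008, term=0.005057
A_x = 0.1026


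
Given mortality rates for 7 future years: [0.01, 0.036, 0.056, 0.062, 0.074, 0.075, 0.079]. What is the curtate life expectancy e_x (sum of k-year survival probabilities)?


e_x = sum_{k=1}^{n} k_p_x
k_p_x values:
  1_p_x = 0.99
  2_p_x = 0.95436
  3_p_x = 0.900916
  4_p_x = 0.845059
  5_p_x = 0.782525
  6_p_x = 0.723835
  7_p_x = 0.666652
e_x = 5.8633


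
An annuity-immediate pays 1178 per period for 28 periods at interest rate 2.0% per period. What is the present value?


PV = PMT * (1 - (1+i)^(-n)) / i
= 1178 * (1 - (1+0.02)^(-28)) / 0.02
= 1178 * (1 - 0.574375) / 0.02
= 1178 * 21.281272
= 25069.3388


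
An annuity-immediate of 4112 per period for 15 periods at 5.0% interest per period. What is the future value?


FV = PMT * ((1+i)^n - 1) / i
= 4112 * ((1.05)^15 - 1) / 0.05
= 4112 * (2.078928 - 1) / 0.05
= 88731.0535


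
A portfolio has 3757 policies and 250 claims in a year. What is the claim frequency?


frequency = claims / policies
= 250 / 3757
= 0.0665


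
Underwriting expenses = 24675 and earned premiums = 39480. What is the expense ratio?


Expense ratio = expenses / premiums
= 24675 / 39480
= 0.625


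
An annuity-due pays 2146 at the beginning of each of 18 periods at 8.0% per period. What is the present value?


PV_due = PMT * (1-(1+i)^(-n))/i * (1+i)
PV_immediate = 20112.0698
PV_due = 20112.0698 * 1.08
= 21721.0354


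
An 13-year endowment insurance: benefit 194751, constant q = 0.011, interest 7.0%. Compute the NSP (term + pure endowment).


Term component = 16942.7121
Pure endowment = 13_p_x * v^13 * benefit = 0.866068 * 0.414964 * 194751 = 69991.0288
NSP = 86933.7409


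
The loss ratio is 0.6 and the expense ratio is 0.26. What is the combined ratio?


Combined ratio = loss ratio + expense ratio
= 0.6 + 0.26
= 0.86


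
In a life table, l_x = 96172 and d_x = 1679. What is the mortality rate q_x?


q_x = d_x / l_x
= 1679 / 96172
= 0.0175


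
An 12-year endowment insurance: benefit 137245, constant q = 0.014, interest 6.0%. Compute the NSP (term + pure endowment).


Term component = 15069.8135
Pure endowment = 12_p_x * v^12 * benefit = 0.844351 * 0.496969 * 137245 = 57590.2717
NSP = 72660.0852


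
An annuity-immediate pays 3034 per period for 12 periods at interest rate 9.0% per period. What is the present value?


PV = PMT * (1 - (1+i)^(-n)) / i
= 3034 * (1 - (1+0.09)^(-12)) / 0.09
= 3034 * (1 - 0.355535) / 0.09
= 3034 * 7.160725
= 21725.6405


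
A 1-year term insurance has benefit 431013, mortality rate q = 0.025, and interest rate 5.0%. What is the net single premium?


NSP = benefit * q * v
v = 1/(1+i) = 0.952381
NSP = 431013 * 0.025 * 0.952381
= 10262.2143


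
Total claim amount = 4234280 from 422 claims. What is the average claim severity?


severity = total / number
= 4234280 / 422
= 10033.8389


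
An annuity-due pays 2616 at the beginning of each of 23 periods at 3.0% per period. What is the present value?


PV_due = PMT * (1-(1+i)^(-n))/i * (1+i)
PV_immediate = 43016.4795
PV_due = 43016.4795 * 1.03
= 44306.9739


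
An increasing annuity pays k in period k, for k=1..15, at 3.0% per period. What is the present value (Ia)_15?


(Ia)_n = sum_{k=1}^{n} k * v^k, v = 1/(1+i)
v = 0.970874
Sum computed term by term:
(Ia)_15 = 88.9381


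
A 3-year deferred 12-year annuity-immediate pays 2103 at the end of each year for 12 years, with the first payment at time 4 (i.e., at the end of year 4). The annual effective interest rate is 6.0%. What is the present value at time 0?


PV at time 3 of the 12-year annuity-immediate:
a_n = 2103 * (1-(1+0.06)^(-12))/0.06 = 17631.2238
Discount back 3 years to time 0:
PV = 17631.2238 * (1+0.06)^(-3)
= 17631.2238 * 0.839619
= 14803.5155


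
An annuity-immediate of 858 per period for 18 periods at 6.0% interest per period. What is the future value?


FV = PMT * ((1+i)^n - 1) / i
= 858 * ((1.06)^18 - 1) / 0.06
= 858 * (2.854339 - 1) / 0.06
= 26517.0499


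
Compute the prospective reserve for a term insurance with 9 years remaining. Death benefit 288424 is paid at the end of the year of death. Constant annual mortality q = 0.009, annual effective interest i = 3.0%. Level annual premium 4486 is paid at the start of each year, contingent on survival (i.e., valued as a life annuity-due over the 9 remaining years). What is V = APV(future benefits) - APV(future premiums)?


v = 1/(1+i) = 0.970874
APV(future benefits) per unit = sum_{k=0}^{8} k_p_x * q * v^(k+1) = 0.067725
APV(future benefits) = 288424 * 0.067725 = 19533.4792
Life annuity-due factor ä_{x:9} = sum_{k=0}^{8} k_p_x * v^k = 7.750736
APV(future premiums) = 4486 * 7.750736 = 34769.8001
V = 19533.4792 - 34769.8001
= -15236.3209


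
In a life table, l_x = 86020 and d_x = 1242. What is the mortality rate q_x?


q_x = d_x / l_x
= 1242 / 86020
= 0.0144


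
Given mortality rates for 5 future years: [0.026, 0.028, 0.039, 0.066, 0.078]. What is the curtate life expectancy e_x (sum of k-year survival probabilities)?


e_x = sum_{k=1}^{n} k_p_x
k_p_x values:
  1_p_x = 0.974
  2_p_x = 0.946728
  3_p_x = 0.909806
  4_p_x = 0.849758
  5_p_x = 0.783477
e_x = 4.4638


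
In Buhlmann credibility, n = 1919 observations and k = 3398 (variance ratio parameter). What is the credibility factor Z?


Z = n / (n + k)
= 1919 / (1919 + 3398)
= 1919 / 5317
= 0.3609


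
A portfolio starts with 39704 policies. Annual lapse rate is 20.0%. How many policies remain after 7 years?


remaining = initial * (1 - lapse)^years
= 39704 * (1 - 0.2)^7
= 39704 * 0.209715
= 8326.5323


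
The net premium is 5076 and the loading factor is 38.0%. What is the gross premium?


Gross = net * (1 + loading)
= 5076 * (1 + 0.38)
= 5076 * 1.38
= 7004.88


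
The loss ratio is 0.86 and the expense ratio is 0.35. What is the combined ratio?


Combined ratio = loss ratio + expense ratio
= 0.86 + 0.35
= 1.21


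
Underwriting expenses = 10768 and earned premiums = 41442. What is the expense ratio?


Expense ratio = expenses / premiums
= 10768 / 41442
= 0.2598


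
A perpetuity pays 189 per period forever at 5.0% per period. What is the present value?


PV = PMT / i
= 189 / 0.05
= 3780.0


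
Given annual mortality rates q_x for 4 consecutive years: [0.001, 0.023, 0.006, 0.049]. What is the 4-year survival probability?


p_k = 1 - q_k for each year
Survival = product of (1 - q_k)
= 0.999 * 0.977 * 0.994 * 0.951
= 0.9226


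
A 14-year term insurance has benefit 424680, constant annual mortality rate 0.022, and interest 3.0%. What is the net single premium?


NSP = benefit * sum_{k=0}^{n-1} k_p_x * q * v^(k+1)
With constant q=0.022, v=0.970874
Sum = 0.218224
NSP = 424680 * 0.218224
= 92675.3697


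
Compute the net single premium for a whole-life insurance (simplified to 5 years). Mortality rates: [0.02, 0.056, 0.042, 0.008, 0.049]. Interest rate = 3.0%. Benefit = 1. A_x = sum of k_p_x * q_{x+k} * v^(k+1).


v = 0.970874
Year 0: k_p_x=1.0, q=0.02, term=0.019417
Year 1: k_p_x=0.98, q=0.056, term=0.05173
Year 2: k_p_x=0.92512, q=0.042, term=0.035558
Year 3: k_p_x=0.886265, q=0.008, term=0.006299
Year 4: k_p_x=0.879175, q=0.049, term=0.037161
A_x = 0.1502


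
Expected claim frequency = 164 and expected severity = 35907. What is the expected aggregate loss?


E[S] = E[N] * E[X]
= 164 * 35907
= 5.8887e+06


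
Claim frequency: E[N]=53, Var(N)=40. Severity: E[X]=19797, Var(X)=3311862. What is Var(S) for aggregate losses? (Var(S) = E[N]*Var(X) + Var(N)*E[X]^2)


Var(S) = E[N]*Var(X) + Var(N)*E[X]^2
= 53*3311862 + 40*19797^2
= 175528686 + 15676848360
= 1.5852e+10


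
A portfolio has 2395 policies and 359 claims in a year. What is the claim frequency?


frequency = claims / policies
= 359 / 2395
= 0.1499


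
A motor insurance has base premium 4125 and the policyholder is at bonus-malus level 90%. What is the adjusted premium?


adjusted = base * BM_level / 100
= 4125 * 90 / 100
= 4125 * 0.9
= 3712.5


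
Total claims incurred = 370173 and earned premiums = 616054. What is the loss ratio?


Loss ratio = claims / premiums
= 370173 / 616054
= 0.6009
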